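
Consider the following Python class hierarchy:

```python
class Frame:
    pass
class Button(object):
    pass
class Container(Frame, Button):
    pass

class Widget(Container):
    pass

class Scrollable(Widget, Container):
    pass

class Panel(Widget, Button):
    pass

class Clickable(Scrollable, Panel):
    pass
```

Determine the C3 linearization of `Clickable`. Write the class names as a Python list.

L[Clickable] = Clickable + merge(L[Scrollable], L[Panel], [Scrollable Panel])
  take Scrollable:  [Scrollable Widget Container Frame Button object] + [Panel Widget Container Frame Button object] + [Scrollable Panel]
  take Panel:  [Widget Container Frame Button object] + [Panel Widget Container Frame Button object] + [Panel]
  take Widget:  [Widget Container Frame Button object] + [Widget Container Frame Button object]
  take Container:  [Container Frame Button object] + [Container Frame Button object]
  take Frame:  [Frame Button object] + [Frame Button object]
  take Button:  [Button object] + [Button object]
  take object:  [object] + [object]

[Clickable, Scrollable, Panel, Widget, Container, Frame, Button, object]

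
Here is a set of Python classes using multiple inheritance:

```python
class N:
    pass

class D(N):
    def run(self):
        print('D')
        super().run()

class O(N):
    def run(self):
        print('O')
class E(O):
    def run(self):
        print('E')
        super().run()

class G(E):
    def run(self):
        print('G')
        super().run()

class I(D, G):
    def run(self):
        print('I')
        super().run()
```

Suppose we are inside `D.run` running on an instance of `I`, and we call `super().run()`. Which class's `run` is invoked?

L[I] = I + merge(L[D], L[G], [D G])
  take D:  [D N object] + [G E O N object] + [D G]
  take G:  [N object] + [G E O N object] + [G]
  take E:  [N object] + [E O N object]
  take O:  [N object] + [O N object]
  take N:  [N object] + [N object]
  take object:  [object] + [object]
MRO: I D G E O N object
super() in D.run on a I instance goes to the class after D in I's MRO: G.

G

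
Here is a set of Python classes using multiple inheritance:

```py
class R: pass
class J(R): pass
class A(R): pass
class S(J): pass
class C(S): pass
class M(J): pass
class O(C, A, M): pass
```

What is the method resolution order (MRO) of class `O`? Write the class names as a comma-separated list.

O, C, S, A, M, J, R, object

L[O] = O + merge(L[C], L[A], L[M], [C A M])
  take C:  [C S J R object] + [A R object] + [M J R object] + [C A M]
  take S:  [S J R object] + [A R object] + [M J R object] + [A M]
  take A:  [J R object] + [A R object] + [M J R object] + [A M]
  take M:  [J R object] + [R object] + [M J R object] + [M]
  take J:  [J R object] + [R object] + [J R object]
  take R:  [R object] + [R object] + [R object]
  take object:  [object] + [object] + [object]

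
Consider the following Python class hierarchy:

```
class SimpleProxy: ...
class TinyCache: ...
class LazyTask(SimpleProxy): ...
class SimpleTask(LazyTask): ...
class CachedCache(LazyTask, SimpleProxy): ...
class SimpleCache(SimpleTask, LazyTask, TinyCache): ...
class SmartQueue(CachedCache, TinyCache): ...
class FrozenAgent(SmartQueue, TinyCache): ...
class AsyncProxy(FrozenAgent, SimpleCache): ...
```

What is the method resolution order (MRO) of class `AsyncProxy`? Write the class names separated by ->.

L[AsyncProxy] = AsyncProxy + merge(L[FrozenAgent], L[SimpleCache], [FrozenAgent SimpleCache])
  take FrozenAgent:  [FrozenAgent SmartQueue CachedCache LazyTask SimpleProxy TinyCache object] + [SimpleCache SimpleTask LazyTask SimpleProxy TinyCache object] + [FrozenAgent SimpleCache]
  take SmartQueue:  [SmartQueue CachedCache LazyTask SimpleProxy TinyCache object] + [SimpleCache SimpleTask LazyTask SimpleProxy TinyCache object] + [SimpleCache]
  take CachedCache:  [CachedCache LazyTask SimpleProxy TinyCache object] + [SimpleCache SimpleTask LazyTask SimpleProxy TinyCache object] + [SimpleCache]
  take SimpleCache:  [LazyTask SimpleProxy TinyCache object] + [SimpleCache SimpleTask LazyTask SimpleProxy TinyCache object] + [SimpleCache]
  take SimpleTask:  [LazyTask SimpleProxy TinyCache object] + [SimpleTask LazyTask SimpleProxy TinyCache object]
  take LazyTask:  [LazyTask SimpleProxy TinyCache object] + [LazyTask SimpleProxy TinyCache object]
  take SimpleProxy:  [SimpleProxy TinyCache object] + [SimpleProxy TinyCache object]
  take TinyCache:  [TinyCache object] + [TinyCache object]
  take object:  [object] + [object]

AsyncProxy -> FrozenAgent -> SmartQueue -> CachedCache -> SimpleCache -> SimpleTask -> LazyTask -> SimpleProxy -> TinyCache -> object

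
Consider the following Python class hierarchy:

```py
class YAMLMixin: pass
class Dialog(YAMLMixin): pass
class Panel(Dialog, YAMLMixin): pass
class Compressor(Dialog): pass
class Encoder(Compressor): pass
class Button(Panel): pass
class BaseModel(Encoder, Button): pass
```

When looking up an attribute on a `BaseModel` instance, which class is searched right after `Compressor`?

L[BaseModel] = BaseModel + merge(L[Encoder], L[Button], [Encoder Button])
  take Encoder:  [Encoder Compressor Dialog YAMLMixin object] + [Button Panel Dialog YAMLMixin object] + [Encoder Button]
  take Compressor:  [Compressor Dialog YAMLMixin object] + [Button Panel Dialog YAMLMixin object] + [Button]
  take Button:  [Dialog YAMLMixin object] + [Button Panel Dialog YAMLMixin object] + [Button]
  take Panel:  [Dialog YAMLMixin object] + [Panel Dialog YAMLMixin object]
  take Dialog:  [Dialog YAMLMixin object] + [Dialog YAMLMixin object]
  take YAMLMixin:  [YAMLMixin object] + [YAMLMixin object]
  take object:  [object] + [object]
MRO: BaseModel Encoder Compressor Button Panel Dialog YAMLMixin object
Compressor is at position 2; next is Button.

Button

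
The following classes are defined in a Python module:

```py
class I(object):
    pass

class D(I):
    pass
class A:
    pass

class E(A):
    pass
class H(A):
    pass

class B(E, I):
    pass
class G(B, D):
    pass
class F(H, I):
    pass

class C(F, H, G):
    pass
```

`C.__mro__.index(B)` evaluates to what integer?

L[C] = C + merge(L[F], L[H], L[G], [F H G])
  take F:  [F H A I object] + [H A object] + [G B E A D I object] + [F H G]
  take H:  [H A I object] + [H A object] + [G B E A D I object] + [H G]
  take G:  [A I object] + [A object] + [G B E A D I object] + [G]
  take B:  [A I object] + [A object] + [B E A D I object]
  take E:  [A I object] + [A object] + [E A D I object]
  take A:  [A I object] + [A object] + [A D I object]
  take D:  [I object] + [object] + [D I object]
  take I:  [I object] + [object] + [I object]
  take object:  [object] + [object] + [object]
MRO: C F H G B E A D I object
B sits at index 4.

4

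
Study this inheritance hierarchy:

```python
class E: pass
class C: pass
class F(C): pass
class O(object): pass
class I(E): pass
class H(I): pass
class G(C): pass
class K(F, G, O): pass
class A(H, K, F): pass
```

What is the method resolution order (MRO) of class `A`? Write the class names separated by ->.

L[A] = A + merge(L[H], L[K], L[F], [H K F])
  take H:  [H I E object] + [K F G C O object] + [F C object] + [H K F]
  take I:  [I E object] + [K F G C O object] + [F C object] + [K F]
  take E:  [E object] + [K F G C O object] + [F C object] + [K F]
  take K:  [object] + [K F G C O object] + [F C object] + [K F]
  take F:  [object] + [F G C O object] + [F C object] + [F]
  take G:  [object] + [G C O object] + [C object]
  take C:  [object] + [C O object] + [C object]
  take O:  [object] + [O object] + [object]
  take object:  [object] + [object] + [object]

A -> H -> I -> E -> K -> F -> G -> C -> O -> object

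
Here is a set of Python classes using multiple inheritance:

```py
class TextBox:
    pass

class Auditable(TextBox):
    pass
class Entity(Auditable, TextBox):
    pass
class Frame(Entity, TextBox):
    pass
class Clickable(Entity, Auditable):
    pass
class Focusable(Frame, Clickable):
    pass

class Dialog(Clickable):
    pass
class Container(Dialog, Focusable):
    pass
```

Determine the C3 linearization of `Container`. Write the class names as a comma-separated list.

L[Container] = Container + merge(L[Dialog], L[Focusable], [Dialog Focusable])
  take Dialog:  [Dialog Clickable Entity Auditable TextBox object] + [Focusable Frame Clickable Entity Auditable TextBox object] + [Dialog Focusable]
  take Focusable:  [Clickable Entity Auditable TextBox object] + [Focusable Frame Clickable Entity Auditable TextBox object] + [Focusable]
  take Frame:  [Clickable Entity Auditable TextBox object] + [Frame Clickable Entity Auditable TextBox object]
  take Clickable:  [Clickable Entity Auditable TextBox object] + [Clickable Entity Auditable TextBox object]
  take Entity:  [Entity Auditable TextBox object] + [Entity Auditable TextBox object]
  take Auditable:  [Auditable TextBox object] + [Auditable TextBox object]
  take TextBox:  [TextBox object] + [TextBox object]
  take object:  [object] + [object]

Container, Dialog, Focusable, Frame, Clickable, Entity, Auditable, TextBox, object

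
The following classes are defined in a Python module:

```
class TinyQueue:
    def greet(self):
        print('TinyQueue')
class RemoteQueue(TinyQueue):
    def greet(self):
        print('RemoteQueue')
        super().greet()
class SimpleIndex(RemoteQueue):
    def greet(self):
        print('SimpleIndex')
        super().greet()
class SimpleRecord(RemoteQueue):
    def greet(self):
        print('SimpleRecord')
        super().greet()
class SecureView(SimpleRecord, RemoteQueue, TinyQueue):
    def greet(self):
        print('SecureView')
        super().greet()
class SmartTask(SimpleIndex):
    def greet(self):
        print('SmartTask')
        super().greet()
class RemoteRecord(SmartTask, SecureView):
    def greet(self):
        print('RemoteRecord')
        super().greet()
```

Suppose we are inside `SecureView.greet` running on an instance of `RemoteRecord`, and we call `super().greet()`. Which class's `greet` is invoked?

L[RemoteRecord] = RemoteRecord + merge(L[SmartTask], L[SecureView], [SmartTask SecureView])
  take SmartTask:  [SmartTask SimpleIndex RemoteQueue TinyQueue object] + [SecureView SimpleRecord RemoteQueue TinyQueue object] + [SmartTask SecureView]
  take SimpleIndex:  [SimpleIndex RemoteQueue TinyQueue object] + [SecureView SimpleRecord RemoteQueue TinyQueue object] + [SecureView]
  take SecureView:  [RemoteQueue TinyQueue object] + [SecureView SimpleRecord RemoteQueue TinyQueue object] + [SecureView]
  take SimpleRecord:  [RemoteQueue TinyQueue object] + [SimpleRecord RemoteQueue TinyQueue object]
  take RemoteQueue:  [RemoteQueue TinyQueue object] + [RemoteQueue TinyQueue object]
  take TinyQueue:  [TinyQueue object] + [TinyQueue object]
  take object:  [object] + [object]
MRO: RemoteRecord SmartTask SimpleIndex SecureView SimpleRecord RemoteQueue TinyQueue object
super() in SecureView.greet on a RemoteRecord instance goes to the class after SecureView in RemoteRecord's MRO: SimpleRecord.

SimpleRecord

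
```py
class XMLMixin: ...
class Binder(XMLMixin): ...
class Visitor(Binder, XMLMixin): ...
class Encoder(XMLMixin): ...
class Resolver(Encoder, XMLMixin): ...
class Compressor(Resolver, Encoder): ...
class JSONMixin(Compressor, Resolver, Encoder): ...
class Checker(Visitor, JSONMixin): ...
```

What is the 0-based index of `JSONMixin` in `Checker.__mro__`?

3

L[Checker] = Checker + merge(L[Visitor], L[JSONMixin], [Visitor JSONMixin])
  take Visitor:  [Visitor Binder XMLMixin object] + [JSONMixin Compressor Resolver Encoder XMLMixin object] + [Visitor JSONMixin]
  take Binder:  [Binder XMLMixin object] + [JSONMixin Compressor Resolver Encoder XMLMixin object] + [JSONMixin]
  take JSONMixin:  [XMLMixin object] + [JSONMixin Compressor Resolver Encoder XMLMixin object] + [JSONMixin]
  take Compressor:  [XMLMixin object] + [Compressor Resolver Encoder XMLMixin object]
  take Resolver:  [XMLMixin object] + [Resolver Encoder XMLMixin object]
  take Encoder:  [XMLMixin object] + [Encoder XMLMixin object]
  take XMLMixin:  [XMLMixin object] + [XMLMixin object]
  take object:  [object] + [object]
MRO: Checker Visitor Binder JSONMixin Compressor Resolver Encoder XMLMixin object
JSONMixin sits at index 3.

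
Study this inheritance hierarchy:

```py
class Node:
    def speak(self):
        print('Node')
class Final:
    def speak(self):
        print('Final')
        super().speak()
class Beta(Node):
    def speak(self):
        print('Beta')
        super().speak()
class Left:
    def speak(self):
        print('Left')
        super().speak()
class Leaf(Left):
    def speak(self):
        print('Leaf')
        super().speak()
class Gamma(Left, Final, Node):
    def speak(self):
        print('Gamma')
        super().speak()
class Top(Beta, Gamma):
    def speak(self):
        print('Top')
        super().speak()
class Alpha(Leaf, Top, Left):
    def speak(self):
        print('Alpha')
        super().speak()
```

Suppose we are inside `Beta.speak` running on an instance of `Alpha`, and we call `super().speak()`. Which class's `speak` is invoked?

L[Alpha] = Alpha + merge(L[Leaf], L[Top], L[Left], [Leaf Top Left])
  take Leaf:  [Leaf Left object] + [Top Beta Gamma Left Final Node object] + [Left object] + [Leaf Top Left]
  take Top:  [Left object] + [Top Beta Gamma Left Final Node object] + [Left object] + [Top Left]
  take Beta:  [Left object] + [Beta Gamma Left Final Node object] + [Left object] + [Left]
  take Gamma:  [Left object] + [Gamma Left Final Node object] + [Left object] + [Left]
  take Left:  [Left object] + [Left Final Node object] + [Left object] + [Left]
  take Final:  [object] + [Final Node object] + [object]
  take Node:  [object] + [Node object] + [object]
  take object:  [object] + [object] + [object]
MRO: Alpha Leaf Top Beta Gamma Left Final Node object
super() in Beta.speak on a Alpha instance goes to the class after Beta in Alpha's MRO: Gamma.

Gamma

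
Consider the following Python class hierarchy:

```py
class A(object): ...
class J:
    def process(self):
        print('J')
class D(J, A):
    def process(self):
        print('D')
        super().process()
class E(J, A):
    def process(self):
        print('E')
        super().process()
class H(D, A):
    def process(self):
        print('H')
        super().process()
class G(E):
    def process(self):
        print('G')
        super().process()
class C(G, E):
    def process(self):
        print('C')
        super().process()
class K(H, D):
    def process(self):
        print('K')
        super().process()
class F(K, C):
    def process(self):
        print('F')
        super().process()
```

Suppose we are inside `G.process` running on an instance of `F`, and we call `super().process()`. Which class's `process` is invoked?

E

L[F] = F + merge(L[K], L[C], [K C])
  take K:  [K H D J A object] + [C G E J A object] + [K C]
  take H:  [H D J A object] + [C G E J A object] + [C]
  take D:  [D J A object] + [C G E J A object] + [C]
  take C:  [J A object] + [C G E J A object] + [C]
  take G:  [J A object] + [G E J A object]
  take E:  [J A object] + [E J A object]
  take J:  [J A object] + [J A object]
  take A:  [A object] + [A object]
  take object:  [object] + [object]
MRO: F K H D C G E J A object
super() in G.process on a F instance goes to the class after G in F's MRO: E.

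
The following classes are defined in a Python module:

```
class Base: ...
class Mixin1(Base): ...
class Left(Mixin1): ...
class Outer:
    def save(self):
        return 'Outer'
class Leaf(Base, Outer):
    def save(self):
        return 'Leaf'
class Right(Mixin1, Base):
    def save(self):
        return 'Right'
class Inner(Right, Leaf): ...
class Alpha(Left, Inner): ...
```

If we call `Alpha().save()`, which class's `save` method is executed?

Right

L[Alpha] = Alpha + merge(L[Left], L[Inner], [Left Inner])
  take Left:  [Left Mixin1 Base object] + [Inner Right Mixin1 Leaf Base Outer object] + [Left Inner]
  take Inner:  [Mixin1 Base object] + [Inner Right Mixin1 Leaf Base Outer object] + [Inner]
  take Right:  [Mixin1 Base object] + [Right Mixin1 Leaf Base Outer object]
  take Mixin1:  [Mixin1 Base object] + [Mixin1 Leaf Base Outer object]
  take Leaf:  [Base object] + [Leaf Base Outer object]
  take Base:  [Base object] + [Base Outer object]
  take Outer:  [object] + [Outer object]
  take object:  [object] + [object]
MRO: Alpha Left Inner Right Mixin1 Leaf Base Outer object
save is defined in: Leaf, Outer, Right. First along the MRO is Right.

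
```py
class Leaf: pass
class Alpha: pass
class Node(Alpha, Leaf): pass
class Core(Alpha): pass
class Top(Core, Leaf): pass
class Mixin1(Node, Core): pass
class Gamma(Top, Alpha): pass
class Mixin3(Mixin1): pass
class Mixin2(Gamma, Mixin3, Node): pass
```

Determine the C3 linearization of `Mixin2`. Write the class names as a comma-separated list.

Mixin2, Gamma, Top, Mixin3, Mixin1, Node, Core, Alpha, Leaf, object

L[Mixin2] = Mixin2 + merge(L[Gamma], L[Mixin3], L[Node], [Gamma Mixin3 Node])
  take Gamma:  [Gamma Top Core Alpha Leaf object] + [Mixin3 Mixin1 Node Core Alpha Leaf object] + [Node Alpha Leaf object] + [Gamma Mixin3 Node]
  take Top:  [Top Core Alpha Leaf object] + [Mixin3 Mixin1 Node Core Alpha Leaf object] + [Node Alpha Leaf object] + [Mixin3 Node]
  take Mixin3:  [Core Alpha Leaf object] + [Mixin3 Mixin1 Node Core Alpha Leaf object] + [Node Alpha Leaf object] + [Mixin3 Node]
  take Mixin1:  [Core Alpha Leaf object] + [Mixin1 Node Core Alpha Leaf object] + [Node Alpha Leaf object] + [Node]
  take Node:  [Core Alpha Leaf object] + [Node Core Alpha Leaf object] + [Node Alpha Leaf object] + [Node]
  take Core:  [Core Alpha Leaf object] + [Core Alpha Leaf object] + [Alpha Leaf object]
  take Alpha:  [Alpha Leaf object] + [Alpha Leaf object] + [Alpha Leaf object]
  take Leaf:  [Leaf object] + [Leaf object] + [Leaf object]
  take object:  [object] + [object] + [object]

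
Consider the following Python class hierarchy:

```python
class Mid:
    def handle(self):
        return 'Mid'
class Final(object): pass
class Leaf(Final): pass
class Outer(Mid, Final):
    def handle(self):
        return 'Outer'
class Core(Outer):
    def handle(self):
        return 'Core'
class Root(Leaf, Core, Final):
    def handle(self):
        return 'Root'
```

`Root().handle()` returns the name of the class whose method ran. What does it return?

L[Root] = Root + merge(L[Leaf], L[Core], L[Final], [Leaf Core Final])
  take Leaf:  [Leaf Final object] + [Core Outer Mid Final object] + [Final object] + [Leaf Core Final]
  take Core:  [Final object] + [Core Outer Mid Final object] + [Final object] + [Core Final]
  take Outer:  [Final object] + [Outer Mid Final object] + [Final object] + [Final]
  take Mid:  [Final object] + [Mid Final object] + [Final object] + [Final]
  take Final:  [Final object] + [Final object] + [Final object] + [Final]
  take object:  [object] + [object] + [object]
MRO: Root Leaf Core Outer Mid Final object
handle is defined in: Core, Mid, Outer, Root. First along the MRO is Root.

Root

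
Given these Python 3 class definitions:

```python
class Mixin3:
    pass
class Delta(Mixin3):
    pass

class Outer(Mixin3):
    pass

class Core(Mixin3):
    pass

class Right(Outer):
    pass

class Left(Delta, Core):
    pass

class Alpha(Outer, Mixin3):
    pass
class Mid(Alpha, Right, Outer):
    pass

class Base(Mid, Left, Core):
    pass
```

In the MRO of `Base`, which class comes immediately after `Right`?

L[Base] = Base + merge(L[Mid], L[Left], L[Core], [Mid Left Core])
  take Mid:  [Mid Alpha Right Outer Mixin3 object] + [Left Delta Core Mixin3 object] + [Core Mixin3 object] + [Mid Left Core]
  take Alpha:  [Alpha Right Outer Mixin3 object] + [Left Delta Core Mixin3 object] + [Core Mixin3 object] + [Left Core]
  take Right:  [Right Outer Mixin3 object] + [Left Delta Core Mixin3 object] + [Core Mixin3 object] + [Left Core]
  take Outer:  [Outer Mixin3 object] + [Left Delta Core Mixin3 object] + [Core Mixin3 object] + [Left Core]
  take Left:  [Mixin3 object] + [Left Delta Core Mixin3 object] + [Core Mixin3 object] + [Left Core]
  take Delta:  [Mixin3 object] + [Delta Core Mixin3 object] + [Core Mixin3 object] + [Core]
  take Core:  [Mixin3 object] + [Core Mixin3 object] + [Core Mixin3 object] + [Core]
  take Mixin3:  [Mixin3 object] + [Mixin3 object] + [Mixin3 object]
  take object:  [object] + [object] + [object]
MRO: Base Mid Alpha Right Outer Left Delta Core Mixin3 object
Right is at position 3; next is Outer.

Outer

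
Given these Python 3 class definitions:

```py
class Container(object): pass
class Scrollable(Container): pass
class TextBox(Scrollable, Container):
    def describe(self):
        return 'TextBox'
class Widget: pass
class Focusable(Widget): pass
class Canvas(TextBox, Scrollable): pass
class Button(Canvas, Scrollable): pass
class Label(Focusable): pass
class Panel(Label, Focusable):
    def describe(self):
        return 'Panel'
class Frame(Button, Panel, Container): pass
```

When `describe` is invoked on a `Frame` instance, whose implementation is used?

L[Frame] = Frame + merge(L[Button], L[Panel], L[Container], [Button Panel Container])
  take Button:  [Button Canvas TextBox Scrollable Container object] + [Panel Label Focusable Widget object] + [Container object] + [Button Panel Container]
  take Canvas:  [Canvas TextBox Scrollable Container object] + [Panel Label Focusable Widget object] + [Container object] + [Panel Container]
  take TextBox:  [TextBox Scrollable Container object] + [Panel Label Focusable Widget object] + [Container object] + [Panel Container]
  take Scrollable:  [Scrollable Container object] + [Panel Label Focusable Widget object] + [Container object] + [Panel Container]
  take Panel:  [Container object] + [Panel Label Focusable Widget object] + [Container object] + [Panel Container]
  take Container:  [Container object] + [Label Focusable Widget object] + [Container object] + [Container]
  take Label:  [object] + [Label Focusable Widget object] + [object]
  take Focusable:  [object] + [Focusable Widget object] + [object]
  take Widget:  [object] + [Widget object] + [object]
  take object:  [object] + [object] + [object]
MRO: Frame Button Canvas TextBox Scrollable Panel Container Label Focusable Widget object
describe is defined in: Panel, TextBox. First along the MRO is TextBox.

TextBox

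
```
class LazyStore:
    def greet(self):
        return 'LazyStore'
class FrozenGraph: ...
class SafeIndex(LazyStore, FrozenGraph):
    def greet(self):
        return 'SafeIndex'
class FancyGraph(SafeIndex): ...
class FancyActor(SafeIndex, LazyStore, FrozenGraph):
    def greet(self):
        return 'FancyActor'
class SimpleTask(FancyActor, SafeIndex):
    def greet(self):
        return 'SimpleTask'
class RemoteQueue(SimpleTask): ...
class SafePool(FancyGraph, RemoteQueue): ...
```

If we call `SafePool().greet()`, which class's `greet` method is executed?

SimpleTask

L[SafePool] = SafePool + merge(L[FancyGraph], L[RemoteQueue], [FancyGraph RemoteQueue])
  take FancyGraph:  [FancyGraph SafeIndex LazyStore FrozenGraph object] + [RemoteQueue SimpleTask FancyActor SafeIndex LazyStore FrozenGraph object] + [FancyGraph RemoteQueue]
  take RemoteQueue:  [SafeIndex LazyStore FrozenGraph object] + [RemoteQueue SimpleTask FancyActor SafeIndex LazyStore FrozenGraph object] + [RemoteQueue]
  take SimpleTask:  [SafeIndex LazyStore FrozenGraph object] + [SimpleTask FancyActor SafeIndex LazyStore FrozenGraph object]
  take FancyActor:  [SafeIndex LazyStore FrozenGraph object] + [FancyActor SafeIndex LazyStore FrozenGraph object]
  take SafeIndex:  [SafeIndex LazyStore FrozenGraph object] + [SafeIndex LazyStore FrozenGraph object]
  take LazyStore:  [LazyStore FrozenGraph object] + [LazyStore FrozenGraph object]
  take FrozenGraph:  [FrozenGraph object] + [FrozenGraph object]
  take object:  [object] + [object]
MRO: SafePool FancyGraph RemoteQueue SimpleTask FancyActor SafeIndex LazyStore FrozenGraph object
greet is defined in: FancyActor, LazyStore, SafeIndex, SimpleTask. First along the MRO is SimpleTask.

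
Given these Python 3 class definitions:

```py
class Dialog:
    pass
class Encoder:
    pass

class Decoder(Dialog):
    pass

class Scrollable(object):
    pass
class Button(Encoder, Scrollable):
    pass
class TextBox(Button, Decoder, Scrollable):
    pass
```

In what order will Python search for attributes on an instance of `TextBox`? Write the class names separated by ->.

TextBox -> Button -> Encoder -> Decoder -> Scrollable -> Dialog -> object

L[TextBox] = TextBox + merge(L[Button], L[Decoder], L[Scrollable], [Button Decoder Scrollable])
  take Button:  [Button Encoder Scrollable object] + [Decoder Dialog object] + [Scrollable object] + [Button Decoder Scrollable]
  take Encoder:  [Encoder Scrollable object] + [Decoder Dialog object] + [Scrollable object] + [Decoder Scrollable]
  take Decoder:  [Scrollable object] + [Decoder Dialog object] + [Scrollable object] + [Decoder Scrollable]
  take Scrollable:  [Scrollable object] + [Dialog object] + [Scrollable object] + [Scrollable]
  take Dialog:  [object] + [Dialog object] + [object]
  take object:  [object] + [object] + [object]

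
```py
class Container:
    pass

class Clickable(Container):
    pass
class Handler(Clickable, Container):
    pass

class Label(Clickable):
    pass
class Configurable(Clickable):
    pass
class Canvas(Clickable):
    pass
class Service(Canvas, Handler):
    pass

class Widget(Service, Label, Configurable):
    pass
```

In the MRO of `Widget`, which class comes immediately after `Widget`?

L[Widget] = Widget + merge(L[Service], L[Label], L[Configurable], [Service Label Configurable])
  take Service:  [Service Canvas Handler Clickable Container object] + [Label Clickable Container object] + [Configurable Clickable Container object] + [Service Label Configurable]
  take Canvas:  [Canvas Handler Clickable Container object] + [Label Clickable Container object] + [Configurable Clickable Container object] + [Label Configurable]
  take Handler:  [Handler Clickable Container object] + [Label Clickable Container object] + [Configurable Clickable Container object] + [Label Configurable]
  take Label:  [Clickable Container object] + [Label Clickable Container object] + [Configurable Clickable Container object] + [Label Configurable]
  take Configurable:  [Clickable Container object] + [Clickable Container object] + [Configurable Clickable Container object] + [Configurable]
  take Clickable:  [Clickable Container object] + [Clickable Container object] + [Clickable Container object]
  take Container:  [Container object] + [Container object] + [Container object]
  take object:  [object] + [object] + [object]
MRO: Widget Service Canvas Handler Label Configurable Clickable Container object
Widget is at position 0; next is Service.

Service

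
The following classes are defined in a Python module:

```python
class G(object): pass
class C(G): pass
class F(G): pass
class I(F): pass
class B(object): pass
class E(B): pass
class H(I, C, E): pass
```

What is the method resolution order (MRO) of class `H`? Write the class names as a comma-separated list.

H, I, F, C, G, E, B, object

L[H] = H + merge(L[I], L[C], L[E], [I C E])
  take I:  [I F G object] + [C G object] + [E B object] + [I C E]
  take F:  [F G object] + [C G object] + [E B object] + [C E]
  take C:  [G object] + [C G object] + [E B object] + [C E]
  take G:  [G object] + [G object] + [E B object] + [E]
  take E:  [object] + [object] + [E B object] + [E]
  take B:  [object] + [object] + [B object]
  take object:  [object] + [object] + [object]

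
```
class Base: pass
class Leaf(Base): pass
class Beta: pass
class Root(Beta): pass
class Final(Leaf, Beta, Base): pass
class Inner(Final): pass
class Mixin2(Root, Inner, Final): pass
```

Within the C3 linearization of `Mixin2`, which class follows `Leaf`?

Beta

L[Mixin2] = Mixin2 + merge(L[Root], L[Inner], L[Final], [Root Inner Final])
  take Root:  [Root Beta object] + [Inner Final Leaf Beta Base object] + [Final Leaf Beta Base object] + [Root Inner Final]
  take Inner:  [Beta object] + [Inner Final Leaf Beta Base object] + [Final Leaf Beta Base object] + [Inner Final]
  take Final:  [Beta object] + [Final Leaf Beta Base object] + [Final Leaf Beta Base object] + [Final]
  take Leaf:  [Beta object] + [Leaf Beta Base object] + [Leaf Beta Base object]
  take Beta:  [Beta object] + [Beta Base object] + [Beta Base object]
  take Base:  [object] + [Base object] + [Base object]
  take object:  [object] + [object] + [object]
MRO: Mixin2 Root Inner Final Leaf Beta Base object
Leaf is at position 4; next is Beta.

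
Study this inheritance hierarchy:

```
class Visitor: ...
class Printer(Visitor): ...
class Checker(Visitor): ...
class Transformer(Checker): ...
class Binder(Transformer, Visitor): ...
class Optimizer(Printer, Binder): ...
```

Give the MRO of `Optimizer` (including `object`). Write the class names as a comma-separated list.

Optimizer, Printer, Binder, Transformer, Checker, Visitor, object

L[Optimizer] = Optimizer + merge(L[Printer], L[Binder], [Printer Binder])
  take Printer:  [Printer Visitor object] + [Binder Transformer Checker Visitor object] + [Printer Binder]
  take Binder:  [Visitor object] + [Binder Transformer Checker Visitor object] + [Binder]
  take Transformer:  [Visitor object] + [Transformer Checker Visitor object]
  take Checker:  [Visitor object] + [Checker Visitor object]
  take Visitor:  [Visitor object] + [Visitor object]
  take object:  [object] + [object]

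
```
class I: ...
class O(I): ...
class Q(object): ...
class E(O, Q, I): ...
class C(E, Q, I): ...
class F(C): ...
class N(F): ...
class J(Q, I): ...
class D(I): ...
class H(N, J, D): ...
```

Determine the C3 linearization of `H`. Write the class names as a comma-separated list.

L[H] = H + merge(L[N], L[J], L[D], [N J D])
  take N:  [N F C E O Q I object] + [J Q I object] + [D I object] + [N J D]
  take F:  [F C E O Q I object] + [J Q I object] + [D I object] + [J D]
  take C:  [C E O Q I object] + [J Q I object] + [D I object] + [J D]
  take E:  [E O Q I object] + [J Q I object] + [D I object] + [J D]
  take O:  [O Q I object] + [J Q I object] + [D I object] + [J D]
  take J:  [Q I object] + [J Q I object] + [D I object] + [J D]
  take Q:  [Q I object] + [Q I object] + [D I object] + [D]
  take D:  [I object] + [I object] + [D I object] + [D]
  take I:  [I object] + [I object] + [I object]
  take object:  [object] + [object] + [object]

H, N, F, C, E, O, J, Q, D, I, object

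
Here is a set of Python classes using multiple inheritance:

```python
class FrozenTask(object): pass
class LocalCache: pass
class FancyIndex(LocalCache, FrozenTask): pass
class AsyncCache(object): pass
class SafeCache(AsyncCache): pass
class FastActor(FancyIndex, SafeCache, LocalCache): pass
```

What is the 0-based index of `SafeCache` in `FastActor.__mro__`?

2

L[FastActor] = FastActor + merge(L[FancyIndex], L[SafeCache], L[LocalCache], [FancyIndex SafeCache LocalCache])
  take FancyIndex:  [FancyIndex LocalCache FrozenTask object] + [SafeCache AsyncCache object] + [LocalCache object] + [FancyIndex SafeCache LocalCache]
  take SafeCache:  [LocalCache FrozenTask object] + [SafeCache AsyncCache object] + [LocalCache object] + [SafeCache LocalCache]
  take LocalCache:  [LocalCache FrozenTask object] + [AsyncCache object] + [LocalCache object] + [LocalCache]
  take FrozenTask:  [FrozenTask object] + [AsyncCache object] + [object]
  take AsyncCache:  [object] + [AsyncCache object] + [object]
  take object:  [object] + [object] + [object]
MRO: FastActor FancyIndex SafeCache LocalCache FrozenTask AsyncCache object
SafeCache sits at index 2.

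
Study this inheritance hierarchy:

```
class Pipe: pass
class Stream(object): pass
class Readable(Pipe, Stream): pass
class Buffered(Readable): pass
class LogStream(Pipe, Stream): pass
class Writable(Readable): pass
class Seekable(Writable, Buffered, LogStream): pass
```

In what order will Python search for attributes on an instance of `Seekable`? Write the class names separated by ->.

L[Seekable] = Seekable + merge(L[Writable], L[Buffered], L[LogStream], [Writable Buffered LogStream])
  take Writable:  [Writable Readable Pipe Stream object] + [Buffered Readable Pipe Stream object] + [LogStream Pipe Stream object] + [Writable Buffered LogStream]
  take Buffered:  [Readable Pipe Stream object] + [Buffered Readable Pipe Stream object] + [LogStream Pipe Stream object] + [Buffered LogStream]
  take Readable:  [Readable Pipe Stream object] + [Readable Pipe Stream object] + [LogStream Pipe Stream object] + [LogStream]
  take LogStream:  [Pipe Stream object] + [Pipe Stream object] + [LogStream Pipe Stream object] + [LogStream]
  take Pipe:  [Pipe Stream object] + [Pipe Stream object] + [Pipe Stream object]
  take Stream:  [Stream object] + [Stream object] + [Stream object]
  take object:  [object] + [object] + [object]

Seekable -> Writable -> Buffered -> Readable -> LogStream -> Pipe -> Stream -> object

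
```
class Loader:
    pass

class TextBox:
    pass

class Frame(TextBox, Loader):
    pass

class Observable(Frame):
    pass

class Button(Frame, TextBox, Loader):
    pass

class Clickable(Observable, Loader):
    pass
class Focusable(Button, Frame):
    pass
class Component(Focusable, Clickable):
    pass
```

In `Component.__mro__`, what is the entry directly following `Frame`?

L[Component] = Component + merge(L[Focusable], L[Clickable], [Focusable Clickable])
  take Focusable:  [Focusable Button Frame TextBox Loader object] + [Clickable Observable Frame TextBox Loader object] + [Focusable Clickable]
  take Button:  [Button Frame TextBox Loader object] + [Clickable Observable Frame TextBox Loader object] + [Clickable]
  take Clickable:  [Frame TextBox Loader object] + [Clickable Observable Frame TextBox Loader object] + [Clickable]
  take Observable:  [Frame TextBox Loader object] + [Observable Frame TextBox Loader object]
  take Frame:  [Frame TextBox Loader object] + [Frame TextBox Loader object]
  take TextBox:  [TextBox Loader object] + [TextBox Loader object]
  take Loader:  [Loader object] + [Loader object]
  take object:  [object] + [object]
MRO: Component Focusable Button Clickable Observable Frame TextBox Loader object
Frame is at position 5; next is TextBox.

TextBox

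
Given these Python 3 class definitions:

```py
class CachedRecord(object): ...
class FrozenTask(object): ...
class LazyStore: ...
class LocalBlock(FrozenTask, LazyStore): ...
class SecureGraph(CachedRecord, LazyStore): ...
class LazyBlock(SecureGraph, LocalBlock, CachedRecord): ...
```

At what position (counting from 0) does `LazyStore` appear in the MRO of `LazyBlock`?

L[LazyBlock] = LazyBlock + merge(L[SecureGraph], L[LocalBlock], L[CachedRecord], [SecureGraph LocalBlock CachedRecord])
  take SecureGraph:  [SecureGraph CachedRecord LazyStore object] + [LocalBlock FrozenTask LazyStore object] + [CachedRecord object] + [SecureGraph LocalBlock CachedRecord]
  take LocalBlock:  [CachedRecord LazyStore object] + [LocalBlock FrozenTask LazyStore object] + [CachedRecord object] + [LocalBlock CachedRecord]
  take CachedRecord:  [CachedRecord LazyStore object] + [FrozenTask LazyStore object] + [CachedRecord object] + [CachedRecord]
  take FrozenTask:  [LazyStore object] + [FrozenTask LazyStore object] + [object]
  take LazyStore:  [LazyStore object] + [LazyStore object] + [object]
  take object:  [object] + [object] + [object]
MRO: LazyBlock SecureGraph LocalBlock CachedRecord FrozenTask LazyStore object
LazyStore sits at index 5.

5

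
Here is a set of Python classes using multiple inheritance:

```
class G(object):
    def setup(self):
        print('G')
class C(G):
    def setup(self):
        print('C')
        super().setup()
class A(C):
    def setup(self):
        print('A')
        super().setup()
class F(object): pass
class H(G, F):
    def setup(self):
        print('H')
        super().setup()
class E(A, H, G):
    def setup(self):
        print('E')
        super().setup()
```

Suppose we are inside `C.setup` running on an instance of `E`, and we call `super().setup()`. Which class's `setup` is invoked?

L[E] = E + merge(L[A], L[H], L[G], [A H G])
  take A:  [A C G object] + [H G F object] + [G object] + [A H G]
  take C:  [C G object] + [H G F object] + [G object] + [H G]
  take H:  [G object] + [H G F object] + [G object] + [H G]
  take G:  [G object] + [G F object] + [G object] + [G]
  take F:  [object] + [F object] + [object]
  take object:  [object] + [object] + [object]
MRO: E A C H G F object
super() in C.setup on a E instance goes to the class after C in E's MRO: H.

H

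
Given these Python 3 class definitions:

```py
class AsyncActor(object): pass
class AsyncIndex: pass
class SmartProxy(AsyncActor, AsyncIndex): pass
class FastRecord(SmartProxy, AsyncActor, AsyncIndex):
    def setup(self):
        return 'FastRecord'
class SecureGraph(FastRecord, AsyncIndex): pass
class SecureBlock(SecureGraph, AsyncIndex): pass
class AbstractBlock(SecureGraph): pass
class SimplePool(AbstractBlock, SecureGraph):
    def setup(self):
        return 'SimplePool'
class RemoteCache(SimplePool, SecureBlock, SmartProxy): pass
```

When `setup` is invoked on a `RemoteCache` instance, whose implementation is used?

L[RemoteCache] = RemoteCache + merge(L[SimplePool], L[SecureBlock], L[SmartProxy], [SimplePool SecureBlock SmartProxy])
  take SimplePool:  [SimplePool AbstractBlock SecureGraph FastRecord SmartProxy AsyncActor AsyncIndex object] + [SecureBlock SecureGraph FastRecord SmartProxy AsyncActor AsyncIndex object] + [SmartProxy AsyncActor AsyncIndex object] + [SimplePool SecureBlock SmartProxy]
  take AbstractBlock:  [AbstractBlock SecureGraph FastRecord SmartProxy AsyncActor AsyncIndex object] + [SecureBlock SecureGraph FastRecord SmartProxy AsyncActor AsyncIndex object] + [SmartProxy AsyncActor AsyncIndex object] + [SecureBlock SmartProxy]
  take SecureBlock:  [SecureGraph FastRecord SmartProxy AsyncActor AsyncIndex object] + [SecureBlock SecureGraph FastRecord SmartProxy AsyncActor AsyncIndex object] + [SmartProxy AsyncActor AsyncIndex object] + [SecureBlock SmartProxy]
  take SecureGraph:  [SecureGraph FastRecord SmartProxy AsyncActor AsyncIndex object] + [SecureGraph FastRecord SmartProxy AsyncActor AsyncIndex object] + [SmartProxy AsyncActor AsyncIndex object] + [SmartProxy]
  take FastRecord:  [FastRecord SmartProxy AsyncActor AsyncIndex object] + [FastRecord SmartProxy AsyncActor AsyncIndex object] + [SmartProxy AsyncActor AsyncIndex object] + [SmartProxy]
  take SmartProxy:  [SmartProxy AsyncActor AsyncIndex object] + [SmartProxy AsyncActor AsyncIndex object] + [SmartProxy AsyncActor AsyncIndex object] + [SmartProxy]
  take AsyncActor:  [AsyncActor AsyncIndex object] + [AsyncActor AsyncIndex object] + [AsyncActor AsyncIndex object]
  take AsyncIndex:  [AsyncIndex object] + [AsyncIndex object] + [AsyncIndex object]
  take object:  [object] + [object] + [object]
MRO: RemoteCache SimplePool AbstractBlock SecureBlock SecureGraph FastRecord SmartProxy AsyncActor AsyncIndex object
setup is defined in: FastRecord, SimplePool. First along the MRO is SimplePool.

SimplePool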